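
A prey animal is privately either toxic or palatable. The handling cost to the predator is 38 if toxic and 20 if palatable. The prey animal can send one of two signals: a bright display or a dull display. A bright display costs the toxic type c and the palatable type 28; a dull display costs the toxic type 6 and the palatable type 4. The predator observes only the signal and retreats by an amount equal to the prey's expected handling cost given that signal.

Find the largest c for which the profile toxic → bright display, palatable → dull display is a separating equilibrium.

24

Under separation: bright display → toxic (pays 38); dull display → palatable (pays 20).
Palatable: 20 − 4 = 16 ≥ 38 − 28 = 10. Holds regardless of c. ✓
Toxic: 38 − c ≥ 20 − 6, so c ≤ 38 − 14 = 24.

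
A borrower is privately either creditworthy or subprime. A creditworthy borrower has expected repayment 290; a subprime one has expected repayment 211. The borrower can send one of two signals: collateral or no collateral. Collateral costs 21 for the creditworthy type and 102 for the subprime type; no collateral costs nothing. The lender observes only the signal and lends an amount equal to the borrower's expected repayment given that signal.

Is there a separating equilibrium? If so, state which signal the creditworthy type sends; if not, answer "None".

Try creditworthy → collateral, subprime → no collateral:
  If types separate, collateral earns payment 290 and no collateral earns 211.
  Creditworthy: collateral gives 290 − 21 = 269; no collateral gives 211 − 0 = 211. No deviation. ✓
  Subprime: no collateral gives 211 − 0 = 211; collateral gives 290 − 102 = 188. No deviation. ✓
Both hold — the creditworthy type sends collateral.

collateral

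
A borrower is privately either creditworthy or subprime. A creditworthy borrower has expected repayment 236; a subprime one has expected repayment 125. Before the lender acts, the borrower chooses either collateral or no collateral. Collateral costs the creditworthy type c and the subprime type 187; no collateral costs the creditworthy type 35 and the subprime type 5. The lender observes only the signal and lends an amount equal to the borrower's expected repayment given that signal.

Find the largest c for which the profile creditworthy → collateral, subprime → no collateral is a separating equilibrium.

Under separation: collateral → creditworthy (pays 236); no collateral → subprime (pays 125).
Subprime: 125 − 5 = 120 ≥ 236 − 187 = 49. Holds regardless of c. ✓
Creditworthy: 236 − c ≥ 125 − 35, so c ≤ 236 − 90 = 146.

146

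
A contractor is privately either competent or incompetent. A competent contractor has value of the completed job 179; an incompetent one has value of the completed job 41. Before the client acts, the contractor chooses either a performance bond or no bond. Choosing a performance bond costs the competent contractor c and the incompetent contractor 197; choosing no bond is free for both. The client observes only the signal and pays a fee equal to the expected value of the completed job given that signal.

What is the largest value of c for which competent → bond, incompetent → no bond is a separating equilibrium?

Under separation: bond → competent (pays 179); no bond → incompetent (pays 41).
Incompetent: 41 − 0 = 41 ≥ 179 − 197 = -18. Holds regardless of c. ✓
Competent: 179 − c ≥ 41 − 0, so c ≤ 179 − 41 = 138.

138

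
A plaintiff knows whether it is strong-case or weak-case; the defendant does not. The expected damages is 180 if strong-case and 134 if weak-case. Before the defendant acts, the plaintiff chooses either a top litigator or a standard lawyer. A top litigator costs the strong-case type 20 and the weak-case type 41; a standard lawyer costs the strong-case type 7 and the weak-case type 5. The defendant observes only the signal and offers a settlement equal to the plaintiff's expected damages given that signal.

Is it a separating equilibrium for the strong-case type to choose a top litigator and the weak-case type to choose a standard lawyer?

No

Under separation the defendant infers type exactly: top litigator → strong-case (pays 180), standard lawyer → weak-case (pays 134).
Strong-case: top litigator gives 180 − 20 = 160; standard lawyer gives 134 − 7 = 127. No deviation. ✓
Weak-case: standard lawyer gives 134 − 5 = 129; top litigator gives 180 − 41 = 139. Would deviate. ✗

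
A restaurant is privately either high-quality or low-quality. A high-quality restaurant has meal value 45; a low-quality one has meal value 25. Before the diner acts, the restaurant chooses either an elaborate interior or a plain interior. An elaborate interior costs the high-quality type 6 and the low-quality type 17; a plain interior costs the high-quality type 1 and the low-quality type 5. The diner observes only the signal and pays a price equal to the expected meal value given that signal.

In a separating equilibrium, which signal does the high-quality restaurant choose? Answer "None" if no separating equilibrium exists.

Try high-quality → elaborate interior, low-quality → plain interior:
  Under separation the diner infers type exactly: elaborate interior → high-quality (pays 45), plain interior → low-quality (pays 25).
  High-quality: elaborate interior gives 45 − 6 = 39; plain interior gives 25 − 1 = 24. No deviation. ✓
  Low-quality: plain interior gives 25 − 5 = 20; elaborate interior gives 45 − 17 = 28. Would deviate. ✗
Try high-quality → plain interior, low-quality → elaborate interior:
  Under separation the diner infers type exactly: plain interior → high-quality (pays 45), elaborate interior → low-quality (pays 25).
  High-quality: plain interior gives 45 − 1 = 44; elaborate interior gives 25 − 6 = 19. No deviation. ✓
  Low-quality: elaborate interior gives 25 − 17 = 8; plain interior gives 45 − 5 = 40. Would deviate. ✗
Neither assignment is incentive-compatible.

None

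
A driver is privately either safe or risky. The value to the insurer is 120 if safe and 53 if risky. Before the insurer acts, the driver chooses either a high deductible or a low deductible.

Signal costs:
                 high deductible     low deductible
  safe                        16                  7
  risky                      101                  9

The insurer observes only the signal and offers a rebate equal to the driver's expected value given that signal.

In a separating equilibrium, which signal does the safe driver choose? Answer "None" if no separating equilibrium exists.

Try safe → high deductible, risky → low deductible:
  If types separate, high deductible earns payment 120 and low deductible earns 53.
  Safe: high deductible gives 120 − 16 = 104; low deductible gives 53 − 7 = 46. No deviation. ✓
  Risky: low deductible gives 53 − 9 = 44; high deductible gives 120 − 101 = 19. No deviation. ✓
Both hold — the safe type sends high deductible.

high deductible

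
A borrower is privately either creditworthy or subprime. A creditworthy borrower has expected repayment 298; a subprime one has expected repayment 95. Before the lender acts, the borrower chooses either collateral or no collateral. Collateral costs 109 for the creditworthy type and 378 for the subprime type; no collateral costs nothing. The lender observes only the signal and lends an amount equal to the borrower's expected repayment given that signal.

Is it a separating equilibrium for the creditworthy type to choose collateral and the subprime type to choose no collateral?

Yes

If types separate, collateral earns payment 298 and no collateral earns 95.
Creditworthy: collateral gives 298 − 109 = 189; no collateral gives 95 − 0 = 95. No deviation. ✓
Subprime: no collateral gives 95 − 0 = 95; collateral gives 298 − 378 = -80. No deviation. ✓
Neither type gains from mimicking the other.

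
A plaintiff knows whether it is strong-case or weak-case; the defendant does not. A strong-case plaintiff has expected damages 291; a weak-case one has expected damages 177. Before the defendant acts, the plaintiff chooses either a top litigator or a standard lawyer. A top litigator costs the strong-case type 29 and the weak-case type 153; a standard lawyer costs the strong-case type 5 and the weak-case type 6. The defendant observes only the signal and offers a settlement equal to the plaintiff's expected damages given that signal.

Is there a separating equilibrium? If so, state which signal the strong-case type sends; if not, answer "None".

Try strong-case → top litigator, weak-case → standard lawyer:
  Under separation the defendant infers type exactly: top litigator → strong-case (pays 291), standard lawyer → weak-case (pays 177).
  Strong-case: top litigator gives 291 − 29 = 262; standard lawyer gives 177 − 5 = 172. No deviation. ✓
  Weak-case: standard lawyer gives 177 − 6 = 171; top litigator gives 291 − 153 = 138. No deviation. ✓
Both hold — the strong-case type sends top litigator.

top litigator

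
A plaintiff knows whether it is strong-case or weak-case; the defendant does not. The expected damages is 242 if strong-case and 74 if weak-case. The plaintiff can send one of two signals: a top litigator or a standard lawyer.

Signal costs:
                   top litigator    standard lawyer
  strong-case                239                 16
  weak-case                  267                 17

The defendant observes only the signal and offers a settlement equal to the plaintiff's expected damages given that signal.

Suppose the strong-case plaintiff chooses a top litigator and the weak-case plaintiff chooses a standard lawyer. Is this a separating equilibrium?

If types separate, top litigator earns payment 242 and standard lawyer earns 74.
Strong-case: top litigator gives 242 − 239 = 3; standard lawyer gives 74 − 16 = 58. Would deviate. ✗
Weak-case: standard lawyer gives 74 − 17 = 57; top litigator gives 242 − 267 = -25. No deviation. ✓

No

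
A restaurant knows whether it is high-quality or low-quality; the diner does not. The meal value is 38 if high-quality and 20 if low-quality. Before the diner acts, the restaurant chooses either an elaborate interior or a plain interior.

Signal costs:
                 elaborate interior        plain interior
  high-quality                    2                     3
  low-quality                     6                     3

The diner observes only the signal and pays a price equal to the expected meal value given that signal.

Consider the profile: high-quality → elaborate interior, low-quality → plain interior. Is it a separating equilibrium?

No

If types separate, elaborate interior earns payment 38 and plain interior earns 20.
High-quality: elaborate interior gives 38 − 2 = 36; plain interior gives 20 − 3 = 17. No deviation. ✓
Low-quality: plain interior gives 20 − 3 = 17; elaborate interior gives 38 − 6 = 32. Would deviate. ✗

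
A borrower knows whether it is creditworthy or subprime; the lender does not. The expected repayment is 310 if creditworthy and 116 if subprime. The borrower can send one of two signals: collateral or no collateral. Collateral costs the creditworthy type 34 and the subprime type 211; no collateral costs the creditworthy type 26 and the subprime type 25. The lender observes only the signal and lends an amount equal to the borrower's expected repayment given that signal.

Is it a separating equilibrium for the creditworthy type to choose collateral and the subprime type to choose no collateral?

No

Under separation the lender infers type exactly: collateral → creditworthy (pays 310), no collateral → subprime (pays 116).
Creditworthy: collateral gives 310 − 34 = 276; no collateral gives 116 − 26 = 90. No deviation. ✓
Subprime: no collateral gives 116 − 25 = 91; collateral gives 310 − 211 = 99. Would deviate. ✗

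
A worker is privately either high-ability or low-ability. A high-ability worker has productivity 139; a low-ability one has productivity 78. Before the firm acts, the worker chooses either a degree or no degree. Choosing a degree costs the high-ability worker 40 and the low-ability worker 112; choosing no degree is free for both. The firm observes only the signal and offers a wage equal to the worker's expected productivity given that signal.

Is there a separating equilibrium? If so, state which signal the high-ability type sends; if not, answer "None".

degree

Try high-ability → degree, low-ability → no degree:
  Under separation the firm infers type exactly: degree → high-ability (pays 139), no degree → low-ability (pays 78).
  High-ability: degree gives 139 − 40 = 99; no degree gives 78 − 0 = 78. No deviation. ✓
  Low-ability: no degree gives 78 − 0 = 78; degree gives 139 − 112 = 27. No deviation. ✓
Both hold — the high-ability type sends degree.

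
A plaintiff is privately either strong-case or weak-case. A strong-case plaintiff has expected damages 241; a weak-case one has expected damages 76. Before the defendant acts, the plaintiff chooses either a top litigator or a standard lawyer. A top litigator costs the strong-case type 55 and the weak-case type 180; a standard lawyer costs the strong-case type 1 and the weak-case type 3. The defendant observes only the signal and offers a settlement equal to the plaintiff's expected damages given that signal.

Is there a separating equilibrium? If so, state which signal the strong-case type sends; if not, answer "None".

top litigator

Try strong-case → top litigator, weak-case → standard lawyer:
  If types separate, top litigator earns payment 241 and standard lawyer earns 76.
  Strong-case: top litigator gives 241 − 55 = 186; standard lawyer gives 76 − 1 = 75. No deviation. ✓
  Weak-case: standard lawyer gives 76 − 3 = 73; top litigator gives 241 − 180 = 61. No deviation. ✓
Both hold — the strong-case type sends top litigator.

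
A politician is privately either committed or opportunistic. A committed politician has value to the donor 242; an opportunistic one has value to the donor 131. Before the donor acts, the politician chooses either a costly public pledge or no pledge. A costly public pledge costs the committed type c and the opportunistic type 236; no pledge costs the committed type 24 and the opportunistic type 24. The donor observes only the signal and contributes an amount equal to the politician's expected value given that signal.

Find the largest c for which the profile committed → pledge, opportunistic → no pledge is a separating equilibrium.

Under separation: pledge → committed (pays 242); no pledge → opportunistic (pays 131).
Opportunistic: 131 − 24 = 107 ≥ 242 − 236 = 6. Holds regardless of c. ✓
Committed: 242 − c ≥ 131 − 24, so c ≤ 242 − 107 = 135.

135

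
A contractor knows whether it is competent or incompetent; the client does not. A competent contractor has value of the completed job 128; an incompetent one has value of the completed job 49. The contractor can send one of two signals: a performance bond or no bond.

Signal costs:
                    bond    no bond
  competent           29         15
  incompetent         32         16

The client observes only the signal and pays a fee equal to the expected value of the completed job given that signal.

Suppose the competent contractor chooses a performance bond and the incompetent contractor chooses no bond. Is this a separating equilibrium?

No

If types separate, bond earns payment 128 and no bond earns 49.
Competent: bond gives 128 − 29 = 99; no bond gives 49 − 15 = 34. No deviation. ✓
Incompetent: no bond gives 49 − 16 = 33; bond gives 128 − 32 = 96. Would deviate. ✗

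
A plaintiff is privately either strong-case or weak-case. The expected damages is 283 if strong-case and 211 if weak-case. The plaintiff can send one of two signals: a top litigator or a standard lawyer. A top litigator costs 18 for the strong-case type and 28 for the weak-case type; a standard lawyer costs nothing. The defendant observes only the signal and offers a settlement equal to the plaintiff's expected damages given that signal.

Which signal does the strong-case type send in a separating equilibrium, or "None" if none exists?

Try strong-case → top litigator, weak-case → standard lawyer:
  Under separation the defendant infers type exactly: top litigator → strong-case (pays 283), standard lawyer → weak-case (pays 211).
  Strong-case: top litigator gives 283 − 18 = 265; standard lawyer gives 211 − 0 = 211. No deviation. ✓
  Weak-case: standard lawyer gives 211 − 0 = 211; top litigator gives 283 − 28 = 255. Would deviate. ✗
Try strong-case → standard lawyer, weak-case → top litigator:
  Under separation the defendant infers type exactly: standard lawyer → strong-case (pays 283), top litigator → weak-case (pays 211).
  Strong-case: standard lawyer gives 283 − 0 = 283; top litigator gives 211 − 18 = 193. No deviation. ✓
  Weak-case: top litigator gives 211 − 28 = 183; standard lawyer gives 283 − 0 = 283. Would deviate. ✗
Neither assignment is incentive-compatible.

None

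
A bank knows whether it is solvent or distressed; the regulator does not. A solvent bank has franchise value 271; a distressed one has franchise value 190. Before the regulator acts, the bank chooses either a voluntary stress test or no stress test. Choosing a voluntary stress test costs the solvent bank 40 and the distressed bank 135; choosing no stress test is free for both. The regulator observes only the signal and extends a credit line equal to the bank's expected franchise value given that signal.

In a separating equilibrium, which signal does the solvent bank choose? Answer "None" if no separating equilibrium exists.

Try solvent → stress test, distressed → no stress test:
  Under separation the regulator infers type exactly: stress test → solvent (pays 271), no stress test → distressed (pays 190).
  Solvent: stress test gives 271 − 40 = 231; no stress test gives 190 − 0 = 190. No deviation. ✓
  Distressed: no stress test gives 190 − 0 = 190; stress test gives 271 − 135 = 136. No deviation. ✓
Both hold — the solvent type sends stress test.

stress test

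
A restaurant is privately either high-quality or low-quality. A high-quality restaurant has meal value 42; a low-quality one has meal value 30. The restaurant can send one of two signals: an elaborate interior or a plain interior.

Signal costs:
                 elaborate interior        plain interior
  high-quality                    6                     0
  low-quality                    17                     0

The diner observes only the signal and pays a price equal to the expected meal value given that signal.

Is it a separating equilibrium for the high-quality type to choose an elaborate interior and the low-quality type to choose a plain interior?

Yes

If types separate, elaborate interior earns payment 42 and plain interior earns 30.
High-quality: elaborate interior gives 42 − 6 = 36; plain interior gives 30 − 0 = 30. No deviation. ✓
Low-quality: plain interior gives 30 − 0 = 30; elaborate interior gives 42 − 17 = 25. No deviation. ✓
Neither type gains from mimicking the other.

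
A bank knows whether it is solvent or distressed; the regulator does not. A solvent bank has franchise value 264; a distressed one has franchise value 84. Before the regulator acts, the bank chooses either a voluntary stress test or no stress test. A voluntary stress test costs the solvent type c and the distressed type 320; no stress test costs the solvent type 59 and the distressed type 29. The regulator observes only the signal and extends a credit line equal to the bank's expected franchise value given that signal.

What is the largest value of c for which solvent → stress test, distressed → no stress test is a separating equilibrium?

239

Under separation: stress test → solvent (pays 264); no stress test → distressed (pays 84).
Distressed: 84 − 29 = 55 ≥ 264 − 320 = -56. Holds regardless of c. ✓
Solvent: 264 − c ≥ 84 − 59, so c ≤ 264 − 25 = 239.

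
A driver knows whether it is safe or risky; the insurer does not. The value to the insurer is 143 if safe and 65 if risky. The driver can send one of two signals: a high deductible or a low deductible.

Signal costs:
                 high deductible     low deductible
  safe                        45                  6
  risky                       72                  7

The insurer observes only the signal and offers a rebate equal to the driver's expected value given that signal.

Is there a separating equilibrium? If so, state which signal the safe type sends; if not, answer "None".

Try safe → high deductible, risky → low deductible:
  Under separation the insurer infers type exactly: high deductible → safe (pays 143), low deductible → risky (pays 65).
  Safe: high deductible gives 143 − 45 = 98; low deductible gives 65 − 6 = 59. No deviation. ✓
  Risky: low deductible gives 65 − 7 = 58; high deductible gives 143 − 72 = 71. Would deviate. ✗
Try safe → low deductible, risky → high deductible:
  Under separation the insurer infers type exactly: low deductible → safe (pays 143), high deductible → risky (pays 65).
  Safe: low deductible gives 143 − 6 = 137; high deductible gives 65 − 45 = 20. No deviation. ✓
  Risky: high deductible gives 65 − 72 = -7; low deductible gives 143 − 7 = 136. Would deviate. ✗
Neither assignment is incentive-compatible.

None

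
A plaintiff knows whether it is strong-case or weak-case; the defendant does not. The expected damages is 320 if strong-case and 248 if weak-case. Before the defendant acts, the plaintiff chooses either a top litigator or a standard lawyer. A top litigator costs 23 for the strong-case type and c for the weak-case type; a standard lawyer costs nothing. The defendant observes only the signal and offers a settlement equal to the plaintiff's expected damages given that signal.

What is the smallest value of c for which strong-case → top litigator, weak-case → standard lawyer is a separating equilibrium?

72

Under separation: top litigator → strong-case (pays 320); standard lawyer → weak-case (pays 248).
Strong-case: 320 − 23 = 297 ≥ 248 − 0 = 248. Holds regardless of c. ✓
Weak-case: 248 − 0 ≥ 320 − c, so c ≥ 320 − 248 = 72.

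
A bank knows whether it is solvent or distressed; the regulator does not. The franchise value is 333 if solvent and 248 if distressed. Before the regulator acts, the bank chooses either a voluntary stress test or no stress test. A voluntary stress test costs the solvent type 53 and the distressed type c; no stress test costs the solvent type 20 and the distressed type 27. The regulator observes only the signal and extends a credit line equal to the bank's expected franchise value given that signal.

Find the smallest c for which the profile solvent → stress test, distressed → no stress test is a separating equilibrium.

112

Under separation: stress test → solvent (pays 333); no stress test → distressed (pays 248).
Solvent: 333 − 53 = 280 ≥ 248 − 20 = 228. Holds regardless of c. ✓
Distressed: 248 − 27 ≥ 333 − c, so c ≥ 333 − 221 = 112.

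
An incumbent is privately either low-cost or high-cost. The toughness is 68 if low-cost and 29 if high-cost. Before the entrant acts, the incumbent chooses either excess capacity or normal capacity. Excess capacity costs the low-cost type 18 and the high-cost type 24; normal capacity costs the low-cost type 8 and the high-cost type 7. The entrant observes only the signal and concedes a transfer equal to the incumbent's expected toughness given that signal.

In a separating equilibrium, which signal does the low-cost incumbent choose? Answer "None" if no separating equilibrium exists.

None

Try low-cost → excess capacity, high-cost → normal capacity:
  If types separate, excess capacity earns payment 68 and normal capacity earns 29.
  Low-cost: excess capacity gives 68 − 18 = 50; normal capacity gives 29 − 8 = 21. No deviation. ✓
  High-cost: normal capacity gives 29 − 7 = 22; excess capacity gives 68 − 24 = 44. Would deviate. ✗
Try low-cost → normal capacity, high-cost → excess capacity:
  If types separate, normal capacity earns payment 68 and excess capacity earns 29.
  Low-cost: normal capacity gives 68 − 8 = 60; excess capacity gives 29 − 18 = 11. No deviation. ✓
  High-cost: excess capacity gives 29 − 24 = 5; normal capacity gives 68 − 7 = 61. Would deviate. ✗
Neither assignment is incentive-compatible.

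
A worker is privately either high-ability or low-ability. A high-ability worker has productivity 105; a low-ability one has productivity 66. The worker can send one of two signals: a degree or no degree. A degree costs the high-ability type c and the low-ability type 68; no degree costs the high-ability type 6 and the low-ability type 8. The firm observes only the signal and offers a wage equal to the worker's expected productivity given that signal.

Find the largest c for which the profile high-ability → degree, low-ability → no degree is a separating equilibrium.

Under separation: degree → high-ability (pays 105); no degree → low-ability (pays 66).
Low-ability: 66 − 8 = 58 ≥ 105 − 68 = 37. Holds regardless of c. ✓
High-ability: 105 − c ≥ 66 − 6, so c ≤ 105 − 60 = 45.

45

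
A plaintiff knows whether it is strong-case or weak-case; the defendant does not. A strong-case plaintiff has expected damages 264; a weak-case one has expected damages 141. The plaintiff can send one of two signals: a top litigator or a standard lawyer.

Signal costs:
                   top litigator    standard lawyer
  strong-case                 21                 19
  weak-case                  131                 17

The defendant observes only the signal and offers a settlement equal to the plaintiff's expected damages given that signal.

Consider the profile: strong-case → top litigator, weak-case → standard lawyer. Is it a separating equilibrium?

Under separation the defendant infers type exactly: top litigator → strong-case (pays 264), standard lawyer → weak-case (pays 141).
Strong-case: top litigator gives 264 − 21 = 243; standard lawyer gives 141 − 19 = 122. No deviation. ✓
Weak-case: standard lawyer gives 141 − 17 = 124; top litigator gives 264 − 131 = 133. Would deviate. ✗

No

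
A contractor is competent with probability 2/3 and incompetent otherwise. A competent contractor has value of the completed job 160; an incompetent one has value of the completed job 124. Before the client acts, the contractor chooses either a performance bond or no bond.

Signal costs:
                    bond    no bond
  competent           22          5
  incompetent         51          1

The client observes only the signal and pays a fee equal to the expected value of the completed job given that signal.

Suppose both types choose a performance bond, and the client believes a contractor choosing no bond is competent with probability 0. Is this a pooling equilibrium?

No

At the pooled signal (bond) the client holds the prior 2/3 and pays 2/3·160 + 1/3·124 = 148. Off-path (no bond) belief 0 gives 0·160 + 1·124 = 124.
Competent: bond gives 148 − 22 = 126; no bond gives 124 − 5 = 119. Stays. ✓
Incompetent: bond gives 148 − 51 = 97; no bond gives 124 − 1 = 123. Deviates. ✗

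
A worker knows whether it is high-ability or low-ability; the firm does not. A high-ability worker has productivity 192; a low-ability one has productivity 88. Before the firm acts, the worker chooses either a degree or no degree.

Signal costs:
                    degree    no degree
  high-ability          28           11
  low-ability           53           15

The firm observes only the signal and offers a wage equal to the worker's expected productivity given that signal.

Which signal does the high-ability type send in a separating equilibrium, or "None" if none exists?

None

Try high-ability → degree, low-ability → no degree:
  If types separate, degree earns payment 192 and no degree earns 88.
  High-ability: degree gives 192 − 28 = 164; no degree gives 88 − 11 = 77. No deviation. ✓
  Low-ability: no degree gives 88 − 15 = 73; degree gives 192 − 53 = 139. Would deviate. ✗
Try high-ability → no degree, low-ability → degree:
  If types separate, no degree earns payment 192 and degree earns 88.
  High-ability: no degree gives 192 − 11 = 181; degree gives 88 − 28 = 60. No deviation. ✓
  Low-ability: degree gives 88 − 53 = 35; no degree gives 192 − 15 = 177. Would deviate. ✗
Neither assignment is incentive-compatible.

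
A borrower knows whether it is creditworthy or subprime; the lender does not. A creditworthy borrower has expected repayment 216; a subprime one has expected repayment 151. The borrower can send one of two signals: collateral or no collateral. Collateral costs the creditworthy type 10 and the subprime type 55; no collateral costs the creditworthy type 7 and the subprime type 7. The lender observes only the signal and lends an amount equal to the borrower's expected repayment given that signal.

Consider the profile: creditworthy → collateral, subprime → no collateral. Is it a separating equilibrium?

No

If types separate, collateral earns payment 216 and no collateral earns 151.
Creditworthy: collateral gives 216 − 10 = 206; no collateral gives 151 − 7 = 144. No deviation. ✓
Subprime: no collateral gives 151 − 7 = 144; collateral gives 216 − 55 = 161. Would deviate. ✗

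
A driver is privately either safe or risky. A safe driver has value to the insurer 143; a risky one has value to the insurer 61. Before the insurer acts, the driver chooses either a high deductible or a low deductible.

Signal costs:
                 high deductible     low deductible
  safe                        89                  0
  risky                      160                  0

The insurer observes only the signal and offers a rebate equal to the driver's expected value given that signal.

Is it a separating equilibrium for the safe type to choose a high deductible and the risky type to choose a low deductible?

Under separation the insurer infers type exactly: high deductible → safe (pays 143), low deductible → risky (pays 61).
Safe: high deductible gives 143 − 89 = 54; low deductible gives 61 − 0 = 61. Would deviate. ✗
Risky: low deductible gives 61 − 0 = 61; high deductible gives 143 − 160 = -17. No deviation. ✓

No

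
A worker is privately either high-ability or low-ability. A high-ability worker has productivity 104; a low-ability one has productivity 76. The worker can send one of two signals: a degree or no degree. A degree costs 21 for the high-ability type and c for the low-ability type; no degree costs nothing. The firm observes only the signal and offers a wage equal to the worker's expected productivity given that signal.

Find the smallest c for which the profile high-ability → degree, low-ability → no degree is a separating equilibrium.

Under separation: degree → high-ability (pays 104); no degree → low-ability (pays 76).
High-ability: 104 − 21 = 83 ≥ 76 − 0 = 76. Holds regardless of c. ✓
Low-ability: 76 − 0 ≥ 104 − c, so c ≥ 104 − 76 = 28.

28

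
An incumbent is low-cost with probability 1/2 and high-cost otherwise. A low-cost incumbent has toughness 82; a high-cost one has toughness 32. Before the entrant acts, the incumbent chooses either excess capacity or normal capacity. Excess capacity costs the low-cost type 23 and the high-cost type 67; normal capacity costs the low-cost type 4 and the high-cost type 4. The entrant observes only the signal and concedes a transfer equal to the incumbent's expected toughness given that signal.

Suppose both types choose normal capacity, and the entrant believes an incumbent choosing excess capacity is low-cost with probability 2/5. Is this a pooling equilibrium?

Yes

At the pooled signal (normal capacity) the entrant holds the prior 1/2 and pays 1/2·82 + 1/2·32 = 57. Off-path (excess capacity) belief 2/5 gives 2/5·82 + 3/5·32 = 52.
Low-cost: normal capacity gives 57 − 4 = 53; excess capacity gives 52 − 23 = 29. Stays. ✓
High-cost: normal capacity gives 57 − 4 = 53; excess capacity gives 52 − 67 = -15. Stays. ✓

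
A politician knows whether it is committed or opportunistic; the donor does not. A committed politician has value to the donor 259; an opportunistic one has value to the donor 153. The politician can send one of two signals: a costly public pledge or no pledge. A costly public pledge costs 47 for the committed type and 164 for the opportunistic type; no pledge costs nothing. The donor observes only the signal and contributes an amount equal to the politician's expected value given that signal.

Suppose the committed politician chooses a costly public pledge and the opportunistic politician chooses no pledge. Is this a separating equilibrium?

Yes

If types separate, pledge earns payment 259 and no pledge earns 153.
Committed: pledge gives 259 − 47 = 212; no pledge gives 153 − 0 = 153. No deviation. ✓
Opportunistic: no pledge gives 153 − 0 = 153; pledge gives 259 − 164 = 95. No deviation. ✓
Both incentive constraints hold.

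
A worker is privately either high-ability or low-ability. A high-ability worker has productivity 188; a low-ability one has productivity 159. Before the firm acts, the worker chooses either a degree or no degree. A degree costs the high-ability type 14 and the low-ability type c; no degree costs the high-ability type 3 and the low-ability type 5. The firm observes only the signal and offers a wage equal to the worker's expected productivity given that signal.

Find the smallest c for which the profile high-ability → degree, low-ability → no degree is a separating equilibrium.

34

Under separation: degree → high-ability (pays 188); no degree → low-ability (pays 159).
High-ability: 188 − 14 = 174 ≥ 159 − 3 = 156. Holds regardless of c. ✓
Low-ability: 159 − 5 ≥ 188 − c, so c ≥ 188 − 154 = 34.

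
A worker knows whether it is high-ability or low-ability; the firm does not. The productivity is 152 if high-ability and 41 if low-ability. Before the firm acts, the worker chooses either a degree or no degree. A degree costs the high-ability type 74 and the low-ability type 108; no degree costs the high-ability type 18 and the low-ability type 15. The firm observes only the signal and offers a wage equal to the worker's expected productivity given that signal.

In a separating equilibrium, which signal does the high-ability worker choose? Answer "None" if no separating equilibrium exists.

None

Try high-ability → degree, low-ability → no degree:
  Under separation the firm infers type exactly: degree → high-ability (pays 152), no degree → low-ability (pays 41).
  High-ability: degree gives 152 − 74 = 78; no degree gives 41 − 18 = 23. No deviation. ✓
  Low-ability: no degree gives 41 − 15 = 26; degree gives 152 − 108 = 44. Would deviate. ✗
Try high-ability → no degree, low-ability → degree:
  Under separation the firm infers type exactly: no degree → high-ability (pays 152), degree → low-ability (pays 41).
  High-ability: no degree gives 152 − 18 = 134; degree gives 41 − 74 = -33. No deviation. ✓
  Low-ability: degree gives 41 − 108 = -67; no degree gives 152 − 15 = 137. Would deviate. ✗
Neither assignment is incentive-compatible.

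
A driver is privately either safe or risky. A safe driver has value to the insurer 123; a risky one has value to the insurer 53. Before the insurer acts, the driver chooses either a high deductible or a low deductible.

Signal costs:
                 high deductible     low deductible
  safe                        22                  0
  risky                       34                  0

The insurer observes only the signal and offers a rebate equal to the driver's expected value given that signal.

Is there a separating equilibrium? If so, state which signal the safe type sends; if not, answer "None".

None

Try safe → high deductible, risky → low deductible:
  If types separate, high deductible earns payment 123 and low deductible earns 53.
  Safe: high deductible gives 123 − 22 = 101; low deductible gives 53 − 0 = 53. No deviation. ✓
  Risky: low deductible gives 53 − 0 = 53; high deductible gives 123 − 34 = 89. Would deviate. ✗
Try safe → low deductible, risky → high deductible:
  If types separate, low deductible earns payment 123 and high deductible earns 53.
  Safe: low deductible gives 123 − 0 = 123; high deductible gives 53 − 22 = 31. No deviation. ✓
  Risky: high deductible gives 53 − 34 = 19; low deductible gives 123 − 0 = 123. Would deviate. ✗
Neither assignment is incentive-compatible.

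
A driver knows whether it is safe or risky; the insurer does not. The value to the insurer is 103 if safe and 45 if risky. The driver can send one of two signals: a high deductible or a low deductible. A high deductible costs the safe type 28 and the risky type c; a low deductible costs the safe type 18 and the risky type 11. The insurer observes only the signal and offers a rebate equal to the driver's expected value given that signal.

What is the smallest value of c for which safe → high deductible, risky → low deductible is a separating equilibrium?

69

Under separation: high deductible → safe (pays 103); low deductible → risky (pays 45).
Safe: 103 − 28 = 75 ≥ 45 − 18 = 27. Holds regardless of c. ✓
Risky: 45 − 11 ≥ 103 − c, so c ≥ 103 − 34 = 69.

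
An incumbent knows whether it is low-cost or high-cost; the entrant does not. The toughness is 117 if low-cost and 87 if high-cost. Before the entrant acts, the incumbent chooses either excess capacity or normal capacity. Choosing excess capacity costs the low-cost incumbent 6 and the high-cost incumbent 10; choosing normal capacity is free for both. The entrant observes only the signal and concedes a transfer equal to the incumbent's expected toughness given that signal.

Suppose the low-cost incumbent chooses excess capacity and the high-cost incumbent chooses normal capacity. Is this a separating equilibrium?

If types separate, excess capacity earns payment 117 and normal capacity earns 87.
Low-cost: excess capacity gives 117 − 6 = 111; normal capacity gives 87 − 0 = 87. No deviation. ✓
High-cost: normal capacity gives 87 − 0 = 87; excess capacity gives 117 − 10 = 107. Would deviate. ✗

No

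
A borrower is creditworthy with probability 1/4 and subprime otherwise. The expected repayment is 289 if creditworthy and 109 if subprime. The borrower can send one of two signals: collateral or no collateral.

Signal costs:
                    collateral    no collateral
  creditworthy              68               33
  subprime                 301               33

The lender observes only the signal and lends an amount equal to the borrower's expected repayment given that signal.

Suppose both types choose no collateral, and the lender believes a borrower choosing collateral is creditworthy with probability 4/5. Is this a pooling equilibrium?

No

At the pooled signal (no collateral) the lender holds the prior 1/4 and pays 1/4·289 + 3/4·109 = 154. Off-path (collateral) belief 4/5 gives 4/5·289 + 1/5·109 = 253.
Creditworthy: no collateral gives 154 − 33 = 121; collateral gives 253 − 68 = 185. Deviates. ✗
Subprime: no collateral gives 154 − 33 = 121; collateral gives 253 − 301 = -48. Stays. ✓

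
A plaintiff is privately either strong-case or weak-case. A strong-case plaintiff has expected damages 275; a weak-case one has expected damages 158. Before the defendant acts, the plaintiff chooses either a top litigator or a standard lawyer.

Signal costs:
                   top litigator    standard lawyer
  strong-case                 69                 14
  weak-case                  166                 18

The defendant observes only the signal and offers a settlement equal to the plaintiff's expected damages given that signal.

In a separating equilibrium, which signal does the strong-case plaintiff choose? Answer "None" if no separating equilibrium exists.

Try strong-case → top litigator, weak-case → standard lawyer:
  If types separate, top litigator earns payment 275 and standard lawyer earns 158.
  Strong-case: top litigator gives 275 − 69 = 206; standard lawyer gives 158 − 14 = 144. No deviation. ✓
  Weak-case: standard lawyer gives 158 − 18 = 140; top litigator gives 275 − 166 = 109. No deviation. ✓
Both hold — the strong-case type sends top litigator.

top litigator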